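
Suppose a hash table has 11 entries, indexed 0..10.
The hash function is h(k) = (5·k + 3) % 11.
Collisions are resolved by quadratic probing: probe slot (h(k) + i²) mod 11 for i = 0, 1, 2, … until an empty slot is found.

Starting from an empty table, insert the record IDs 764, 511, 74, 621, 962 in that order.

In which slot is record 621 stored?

4

764 hashes to 6; slot 6 is free → place at 6.
511 hashes to 6; 6 taken → place at 7.
74 hashes to 10; slot 10 is free → place at 10.
621 hashes to 6; 6,7,10 taken → place at 4.
962 hashes to 6; 6,7,10,4 taken → place at 0.
Table: [962, —, —, —, 621, —, 764, 511, —, —, 74]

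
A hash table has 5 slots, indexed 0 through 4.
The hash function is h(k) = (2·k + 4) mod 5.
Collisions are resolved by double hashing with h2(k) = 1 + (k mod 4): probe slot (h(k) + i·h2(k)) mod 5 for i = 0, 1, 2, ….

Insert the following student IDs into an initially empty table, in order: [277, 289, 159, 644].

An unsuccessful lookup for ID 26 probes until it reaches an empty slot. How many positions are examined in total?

Insert 277: h=3, slot 3 empty → index 3.
Insert 289: h=2, slot 2 empty → index 2.
Insert 159: h=2, h2=4, slot 2 occupied → index 1.
Insert 644: h=2, h2=1, slots 2,3 occupied → index 4.
Table: [-, 159, 289, 277, 644]
Lookup 26: h=1, h2=3, probe 1,4,2,0 → slot 0 empty, not found.

4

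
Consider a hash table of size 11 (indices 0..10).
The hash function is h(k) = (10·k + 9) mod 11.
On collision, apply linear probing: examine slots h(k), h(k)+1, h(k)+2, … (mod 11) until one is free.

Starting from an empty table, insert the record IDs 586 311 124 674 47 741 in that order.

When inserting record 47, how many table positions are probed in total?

Insert 586: h=6, slot 6 empty => index 6.
Insert 311: h=6, slot 6 occupied => index 7.
Insert 124: h=6, slots 6,7 occupied => index 8.
Insert 674: h=6, slots 6,7,8 occupied => index 9.
Insert 47: h=6, slots 6,7,8,9 occupied => index 10.
Insert 741: h=5, slot 5 empty => index 5.
Table: [∅, ∅, ∅, ∅, ∅, 741, 586, 311, 124, 674, 47]

5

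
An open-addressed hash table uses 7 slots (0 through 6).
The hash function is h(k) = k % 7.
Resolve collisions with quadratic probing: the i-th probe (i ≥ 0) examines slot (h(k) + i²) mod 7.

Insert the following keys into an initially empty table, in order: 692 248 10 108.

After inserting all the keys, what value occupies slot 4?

692: h=6 => slot 6
248: h=3 => slot 3
10: h=3, probe 3,4 => slot 4
108: h=3, probe 3,4,0 => slot 0
Table: [108, —, —, 248, 10, —, 692]

10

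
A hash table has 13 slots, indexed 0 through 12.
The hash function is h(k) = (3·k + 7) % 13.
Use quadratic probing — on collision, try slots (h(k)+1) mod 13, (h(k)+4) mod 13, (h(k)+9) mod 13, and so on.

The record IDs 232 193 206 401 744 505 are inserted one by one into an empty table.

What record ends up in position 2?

193

232 hashes to 1; slot 1 is free → place at 1.
193 hashes to 1; 1 taken → place at 2.
206 hashes to 1; 1,2 taken → place at 5.
401 hashes to 1; 1,2,5 taken → place at 10.
744 hashes to 3; slot 3 is free → place at 3.
505 hashes to 1; 1,2,5,10 taken → place at 4.
Table: [_, 232, 193, 744, 505, 206, _, _, _, _, 401, _, _]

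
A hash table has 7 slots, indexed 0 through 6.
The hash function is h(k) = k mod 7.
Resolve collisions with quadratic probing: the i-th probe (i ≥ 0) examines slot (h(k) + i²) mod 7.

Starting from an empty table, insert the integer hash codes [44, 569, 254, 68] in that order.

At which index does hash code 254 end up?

6

44 hashes to 2; slot 2 is free → place at 2.
569 hashes to 2; 2 taken → place at 3.
254 hashes to 2; 2,3 taken → place at 6.
68 hashes to 5; slot 5 is free → place at 5.
Table: [-, -, 44, 569, -, 68, 254]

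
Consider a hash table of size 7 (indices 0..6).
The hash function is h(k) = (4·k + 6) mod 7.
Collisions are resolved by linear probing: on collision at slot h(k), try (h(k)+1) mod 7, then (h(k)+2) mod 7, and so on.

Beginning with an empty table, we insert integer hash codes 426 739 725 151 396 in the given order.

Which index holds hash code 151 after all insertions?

4

Insert 426: h=2, slot 2 empty -> index 2.
Insert 739: h=1, slot 1 empty -> index 1.
Insert 725: h=1, slots 1,2 occupied -> index 3.
Insert 151: h=1, slots 1,2,3 occupied -> index 4.
Insert 396: h=1, slots 1,2,3,4 occupied -> index 5.
Table: [_, 739, 426, 725, 151, 396, _]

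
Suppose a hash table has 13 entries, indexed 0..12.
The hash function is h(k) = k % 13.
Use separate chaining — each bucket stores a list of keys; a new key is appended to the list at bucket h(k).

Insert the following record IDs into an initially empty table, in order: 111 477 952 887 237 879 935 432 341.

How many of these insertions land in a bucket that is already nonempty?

4

Insert 111: h=7, bucket 7 empty → new chain.
Insert 477: h=9, bucket 9 empty → new chain.
Insert 952: h=3, bucket 3 empty → new chain.
Insert 887: h=3, bucket 3 nonempty → append to chain.
Insert 237: h=3, bucket 3 nonempty → append to chain.
Insert 879: h=8, bucket 8 empty → new chain.
Insert 935: h=12, bucket 12 empty → new chain.
Insert 432: h=3, bucket 3 nonempty → append to chain.
Insert 341: h=3, bucket 3 nonempty → append to chain.
Final buckets:
0: —
1: —
2: —
3: 952 -> 887 -> 237 -> 432 -> 341
4: —
5: —
6: —
7: 111
8: 879
9: 477
10: —
11: —
12: 935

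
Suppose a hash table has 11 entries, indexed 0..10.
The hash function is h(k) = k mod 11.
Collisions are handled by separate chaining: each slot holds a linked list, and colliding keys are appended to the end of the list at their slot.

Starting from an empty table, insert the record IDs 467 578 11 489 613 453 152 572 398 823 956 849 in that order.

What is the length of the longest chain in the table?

3

467 -> bucket 5
578 -> bucket 6
11 -> bucket 0
489 -> bucket 5 (collision)
613 -> bucket 8
453 -> bucket 2
152 -> bucket 9
572 -> bucket 0 (collision)
398 -> bucket 2 (collision)
823 -> bucket 9 (collision)
956 -> bucket 10
849 -> bucket 2 (collision)
Final buckets:
0: 11 -> 572
1: .
2: 453 -> 398 -> 849
3: .
4: .
5: 467 -> 489
6: 578
7: .
8: 613
9: 152 -> 823
10: 956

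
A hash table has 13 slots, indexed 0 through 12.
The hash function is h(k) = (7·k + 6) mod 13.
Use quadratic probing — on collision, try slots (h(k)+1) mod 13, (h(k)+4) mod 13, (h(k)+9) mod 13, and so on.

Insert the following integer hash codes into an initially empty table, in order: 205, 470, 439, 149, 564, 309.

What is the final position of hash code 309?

Insert 205: h=11, slot 11 empty => index 11.
Insert 470: h=7, slot 7 empty => index 7.
Insert 439: h=11, slot 11 occupied => index 12.
Insert 149: h=9, slot 9 empty => index 9.
Insert 564: h=2, slot 2 empty => index 2.
Insert 309: h=11, slots 11,12,2,7 occupied => index 1.
Table: [_, 309, 564, _, _, _, _, 470, _, 149, _, 205, 439]

1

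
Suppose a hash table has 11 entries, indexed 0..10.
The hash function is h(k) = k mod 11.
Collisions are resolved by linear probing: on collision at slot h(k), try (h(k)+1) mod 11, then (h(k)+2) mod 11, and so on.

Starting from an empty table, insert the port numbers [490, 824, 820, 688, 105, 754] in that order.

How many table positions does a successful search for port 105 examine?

4

490 hashes to 6; slot 6 is free -> place at 6.
824 hashes to 10; slot 10 is free -> place at 10.
820 hashes to 6; 6 taken -> place at 7.
688 hashes to 6; 6,7 taken -> place at 8.
105 hashes to 6; 6,7,8 taken -> place at 9.
754 hashes to 6; 6,7,8,9,10 taken -> place at 0.
Table: [754, —, —, —, —, —, 490, 820, 688, 105, 824]
Lookup 105: h=6, probe 6,7,8,9 → found at 9.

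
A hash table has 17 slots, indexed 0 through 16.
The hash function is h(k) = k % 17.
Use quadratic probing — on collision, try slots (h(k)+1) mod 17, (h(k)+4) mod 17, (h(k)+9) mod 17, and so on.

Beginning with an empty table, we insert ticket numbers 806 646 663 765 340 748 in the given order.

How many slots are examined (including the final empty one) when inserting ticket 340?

4

Insert 806: h=7, slot 7 empty => index 7.
Insert 646: h=0, slot 0 empty => index 0.
Insert 663: h=0, slot 0 occupied => index 1.
Insert 765: h=0, slots 0,1 occupied => index 4.
Insert 340: h=0, slots 0,1,4 occupied => index 9.
Insert 748: h=0, slots 0,1,4,9 occupied => index 16.
Table: [646, 663, ∅, ∅, 765, ∅, ∅, 806, ∅, 340, ∅, ∅, ∅, ∅, ∅, ∅, 748]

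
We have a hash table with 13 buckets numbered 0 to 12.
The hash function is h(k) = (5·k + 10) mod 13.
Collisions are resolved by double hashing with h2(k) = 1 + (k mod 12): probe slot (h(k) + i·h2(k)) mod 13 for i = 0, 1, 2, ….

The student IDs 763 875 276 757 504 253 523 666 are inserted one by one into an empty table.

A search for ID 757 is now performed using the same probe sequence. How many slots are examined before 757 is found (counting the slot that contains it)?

2

763 hashes to 3; slot 3 is free -> place at 3.
875 hashes to 4; slot 4 is free -> place at 4.
276 hashes to 12; slot 12 is free -> place at 12.
757 hashes to 12, h2=2; 12 taken -> place at 1.
504 hashes to 8; slot 8 is free -> place at 8.
253 hashes to 1, h2=2; 1,3 taken -> place at 5.
523 hashes to 12, h2=8; 12 taken -> place at 7.
666 hashes to 12, h2=7; 12 taken -> place at 6.
Table: [∅, 757, ∅, 763, 875, 253, 666, 523, 504, ∅, ∅, ∅, 276]
Lookup 757: h=12, h2=2, probe 12,1 → found at 1.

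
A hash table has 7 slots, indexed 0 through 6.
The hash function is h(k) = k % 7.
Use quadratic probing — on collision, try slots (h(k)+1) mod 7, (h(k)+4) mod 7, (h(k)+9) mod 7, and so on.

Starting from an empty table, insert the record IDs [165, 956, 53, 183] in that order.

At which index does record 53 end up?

165: h=4 -> slot 4
956: h=4, probe 4,5 -> slot 5
53: h=4, probe 4,5,1 -> slot 1
183: h=1, probe 1,2 -> slot 2
Table: [—, 53, 183, —, 165, 956, —]

1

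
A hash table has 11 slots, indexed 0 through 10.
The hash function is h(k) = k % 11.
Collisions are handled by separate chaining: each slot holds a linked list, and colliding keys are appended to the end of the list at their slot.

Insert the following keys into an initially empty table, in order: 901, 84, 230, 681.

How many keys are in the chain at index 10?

901 -> bucket 10
84 -> bucket 7
230 -> bucket 10 (collision)
681 -> bucket 10 (collision)
Final buckets:
0: —
1: —
2: —
3: —
4: —
5: —
6: —
7: 84
8: —
9: —
10: 901 -> 230 -> 681

3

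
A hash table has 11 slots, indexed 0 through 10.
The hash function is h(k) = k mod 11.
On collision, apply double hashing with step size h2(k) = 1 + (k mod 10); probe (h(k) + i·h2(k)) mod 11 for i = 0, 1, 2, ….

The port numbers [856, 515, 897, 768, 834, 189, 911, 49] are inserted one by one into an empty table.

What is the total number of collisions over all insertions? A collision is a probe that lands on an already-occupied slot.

856 hashes to 9; slot 9 is free -> place at 9.
515 hashes to 9, h2=6; 9 taken -> place at 4.
897 hashes to 6; slot 6 is free -> place at 6.
768 hashes to 9, h2=9; 9 taken -> place at 7.
834 hashes to 9, h2=5; 9 taken -> place at 3.
189 hashes to 2; slot 2 is free -> place at 2.
911 hashes to 9, h2=2; 9 taken -> place at 0.
49 hashes to 5; slot 5 is free -> place at 5.
Table: [911, _, 189, 834, 515, 49, 897, 768, _, 856, _]

4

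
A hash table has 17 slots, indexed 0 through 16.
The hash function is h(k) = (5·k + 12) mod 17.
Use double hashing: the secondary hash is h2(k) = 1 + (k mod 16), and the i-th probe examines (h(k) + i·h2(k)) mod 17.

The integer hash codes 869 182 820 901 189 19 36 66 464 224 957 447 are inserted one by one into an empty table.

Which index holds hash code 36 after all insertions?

Insert 869: h=5, slot 5 empty -> index 5.
Insert 182: h=4, slot 4 empty -> index 4.
Insert 820: h=15, slot 15 empty -> index 15.
Insert 901: h=12, slot 12 empty -> index 12.
Insert 189: h=5, h2=14, slot 5 occupied -> index 2.
Insert 19: h=5, h2=4, slot 5 occupied -> index 9.
Insert 36: h=5, h2=5, slot 5 occupied -> index 10.
Insert 66: h=2, h2=3, slots 2,5 occupied -> index 8.
Insert 464: h=3, slot 3 empty -> index 3.
Insert 224: h=10, h2=1, slot 10 occupied -> index 11.
Insert 957: h=3, h2=14, slot 3 occupied -> index 0.
Insert 447: h=3, h2=16, slots 3,2 occupied -> index 1.
Table: [957, 447, 189, 464, 182, 869, ∅, ∅, 66, 19, 36, 224, 901, ∅, ∅, 820, ∅]

10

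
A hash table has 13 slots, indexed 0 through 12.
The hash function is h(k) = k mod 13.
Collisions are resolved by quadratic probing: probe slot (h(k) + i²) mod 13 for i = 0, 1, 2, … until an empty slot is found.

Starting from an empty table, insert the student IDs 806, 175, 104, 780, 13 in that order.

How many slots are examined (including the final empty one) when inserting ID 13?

806: h=0 => slot 0
175: h=6 => slot 6
104: h=0, probe 0,1 => slot 1
780: h=0, probe 0,1,4 => slot 4
13: h=0, probe 0,1,4,9 => slot 9
Table: [806, 104, _, _, 780, _, 175, _, _, 13, _, _, _]

4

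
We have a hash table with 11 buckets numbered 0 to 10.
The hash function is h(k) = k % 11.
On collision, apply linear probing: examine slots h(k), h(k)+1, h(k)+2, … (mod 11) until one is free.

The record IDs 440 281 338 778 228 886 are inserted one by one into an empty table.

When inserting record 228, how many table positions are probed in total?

3

440: h=0 → slot 0
281: h=6 → slot 6
338: h=8 → slot 8
778: h=8, probe 8,9 → slot 9
228: h=8, probe 8,9,10 → slot 10
886: h=6, probe 6,7 → slot 7
Table: [440, _, _, _, _, _, 281, 886, 338, 778, 228]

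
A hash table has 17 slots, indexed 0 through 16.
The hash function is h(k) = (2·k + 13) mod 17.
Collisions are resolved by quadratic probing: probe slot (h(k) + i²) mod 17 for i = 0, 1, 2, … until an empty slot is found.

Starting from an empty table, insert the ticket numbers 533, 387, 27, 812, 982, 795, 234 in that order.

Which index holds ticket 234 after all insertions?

Insert 533: h=8, slot 8 empty => index 8.
Insert 387: h=5, slot 5 empty => index 5.
Insert 27: h=16, slot 16 empty => index 16.
Insert 812: h=5, slot 5 occupied => index 6.
Insert 982: h=5, slots 5,6 occupied => index 9.
Insert 795: h=5, slots 5,6,9 occupied => index 14.
Insert 234: h=5, slots 5,6,9,14 occupied => index 4.
Table: [., ., ., ., 234, 387, 812, ., 533, 982, ., ., ., ., 795, ., 27]

4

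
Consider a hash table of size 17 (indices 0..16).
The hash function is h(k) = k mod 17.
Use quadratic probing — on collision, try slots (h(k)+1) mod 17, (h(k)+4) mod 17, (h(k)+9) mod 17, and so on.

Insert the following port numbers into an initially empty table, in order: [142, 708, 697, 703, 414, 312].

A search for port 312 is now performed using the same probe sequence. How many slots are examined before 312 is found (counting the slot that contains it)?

4

Insert 142: h=6, slot 6 empty => index 6.
Insert 708: h=11, slot 11 empty => index 11.
Insert 697: h=0, slot 0 empty => index 0.
Insert 703: h=6, slot 6 occupied => index 7.
Insert 414: h=6, slots 6,7 occupied => index 10.
Insert 312: h=6, slots 6,7,10 occupied => index 15.
Table: [697, -, -, -, -, -, 142, 703, -, -, 414, 708, -, -, -, 312, -]
Lookup 312: h=6, probe 6,7,10,15 → found at 15.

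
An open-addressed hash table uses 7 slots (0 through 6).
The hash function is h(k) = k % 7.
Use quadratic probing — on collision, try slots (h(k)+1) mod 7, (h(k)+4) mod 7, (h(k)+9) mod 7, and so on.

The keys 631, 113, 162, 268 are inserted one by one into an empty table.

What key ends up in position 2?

Insert 631: h=1, slot 1 empty -> index 1.
Insert 113: h=1, slot 1 occupied -> index 2.
Insert 162: h=1, slots 1,2 occupied -> index 5.
Insert 268: h=2, slot 2 occupied -> index 3.
Table: [—, 631, 113, 268, —, 162, —]

113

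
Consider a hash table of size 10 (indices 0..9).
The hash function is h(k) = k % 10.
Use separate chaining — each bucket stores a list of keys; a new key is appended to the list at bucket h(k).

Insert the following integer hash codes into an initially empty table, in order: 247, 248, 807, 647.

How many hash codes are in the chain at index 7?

Insert 247: h=7, bucket 7 empty -> new chain.
Insert 248: h=8, bucket 8 empty -> new chain.
Insert 807: h=7, bucket 7 nonempty -> append to chain.
Insert 647: h=7, bucket 7 nonempty -> append to chain.
Final buckets:
0: _
1: _
2: _
3: _
4: _
5: _
6: _
7: 247 -> 807 -> 647
8: 248
9: _

3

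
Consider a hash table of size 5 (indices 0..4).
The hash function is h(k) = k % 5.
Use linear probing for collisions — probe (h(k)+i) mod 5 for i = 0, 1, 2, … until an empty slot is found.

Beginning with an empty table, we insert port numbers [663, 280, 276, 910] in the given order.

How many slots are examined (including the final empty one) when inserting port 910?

663 hashes to 3; slot 3 is free => place at 3.
280 hashes to 0; slot 0 is free => place at 0.
276 hashes to 1; slot 1 is free => place at 1.
910 hashes to 0; 0,1 taken => place at 2.
Table: [280, 276, 910, 663, .]

3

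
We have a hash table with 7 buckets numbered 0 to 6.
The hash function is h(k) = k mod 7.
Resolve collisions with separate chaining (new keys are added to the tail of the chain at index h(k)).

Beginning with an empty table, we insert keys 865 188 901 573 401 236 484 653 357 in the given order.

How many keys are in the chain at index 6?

Insert 865: h=4, bucket 4 empty -> new chain.
Insert 188: h=6, bucket 6 empty -> new chain.
Insert 901: h=5, bucket 5 empty -> new chain.
Insert 573: h=6, bucket 6 nonempty -> append to chain.
Insert 401: h=2, bucket 2 empty -> new chain.
Insert 236: h=5, bucket 5 nonempty -> append to chain.
Insert 484: h=1, bucket 1 empty -> new chain.
Insert 653: h=2, bucket 2 nonempty -> append to chain.
Insert 357: h=0, bucket 0 empty -> new chain.
Final buckets:
0: 357
1: 484
2: 401 -> 653
3: .
4: 865
5: 901 -> 236
6: 188 -> 573

2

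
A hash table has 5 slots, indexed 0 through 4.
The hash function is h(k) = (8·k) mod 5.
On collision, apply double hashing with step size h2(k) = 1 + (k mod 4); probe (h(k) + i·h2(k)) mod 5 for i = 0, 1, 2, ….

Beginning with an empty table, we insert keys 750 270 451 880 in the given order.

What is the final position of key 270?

3

750: h=0 -> slot 0
270: h=0, h2=3, probe 0,3 -> slot 3
451: h=3, h2=4, probe 3,2 -> slot 2
880: h=0, h2=1, probe 0,1 -> slot 1
Table: [750, 880, 451, 270, -]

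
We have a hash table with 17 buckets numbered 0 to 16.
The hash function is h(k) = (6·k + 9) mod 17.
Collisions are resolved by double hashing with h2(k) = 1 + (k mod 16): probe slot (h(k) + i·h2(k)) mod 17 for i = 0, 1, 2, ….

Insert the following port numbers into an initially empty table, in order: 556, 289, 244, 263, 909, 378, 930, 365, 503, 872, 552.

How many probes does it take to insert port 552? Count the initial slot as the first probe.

2

556 hashes to 13; slot 13 is free -> place at 13.
289 hashes to 9; slot 9 is free -> place at 9.
244 hashes to 11; slot 11 is free -> place at 11.
263 hashes to 6; slot 6 is free -> place at 6.
909 hashes to 6, h2=14; 6 taken -> place at 3.
378 hashes to 16; slot 16 is free -> place at 16.
930 hashes to 13, h2=3; 13,16 taken -> place at 2.
365 hashes to 6, h2=14; 6,3 taken -> place at 0.
503 hashes to 1; slot 1 is free -> place at 1.
872 hashes to 5; slot 5 is free -> place at 5.
552 hashes to 6, h2=9; 6 taken -> place at 15.
Table: [365, 503, 930, 909, ., 872, 263, ., ., 289, ., 244, ., 556, ., 552, 378]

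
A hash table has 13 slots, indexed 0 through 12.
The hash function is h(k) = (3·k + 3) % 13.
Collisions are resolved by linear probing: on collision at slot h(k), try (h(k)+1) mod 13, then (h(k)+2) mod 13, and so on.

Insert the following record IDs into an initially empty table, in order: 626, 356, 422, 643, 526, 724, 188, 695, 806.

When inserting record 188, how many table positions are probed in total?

5

626 hashes to 9; slot 9 is free → place at 9.
356 hashes to 5; slot 5 is free → place at 5.
422 hashes to 8; slot 8 is free → place at 8.
643 hashes to 8; 8,9 taken → place at 10.
526 hashes to 8; 8,9,10 taken → place at 11.
724 hashes to 4; slot 4 is free → place at 4.
188 hashes to 8; 8,9,10,11 taken → place at 12.
695 hashes to 8; 8,9,10,11,12 taken → place at 0.
806 hashes to 3; slot 3 is free → place at 3.
Table: [695, ∅, ∅, 806, 724, 356, ∅, ∅, 422, 626, 643, 526, 188]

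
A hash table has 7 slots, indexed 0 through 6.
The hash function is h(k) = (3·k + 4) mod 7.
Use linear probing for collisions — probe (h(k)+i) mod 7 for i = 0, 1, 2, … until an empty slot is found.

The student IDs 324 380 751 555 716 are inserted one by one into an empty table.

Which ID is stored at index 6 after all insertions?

555

324 hashes to 3; slot 3 is free -> place at 3.
380 hashes to 3; 3 taken -> place at 4.
751 hashes to 3; 3,4 taken -> place at 5.
555 hashes to 3; 3,4,5 taken -> place at 6.
716 hashes to 3; 3,4,5,6 taken -> place at 0.
Table: [716, -, -, 324, 380, 751, 555]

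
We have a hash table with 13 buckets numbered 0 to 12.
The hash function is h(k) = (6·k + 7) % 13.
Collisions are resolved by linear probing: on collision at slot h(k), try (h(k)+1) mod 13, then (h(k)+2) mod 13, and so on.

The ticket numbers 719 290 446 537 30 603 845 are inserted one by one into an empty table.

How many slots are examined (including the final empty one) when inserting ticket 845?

4

719 hashes to 5; slot 5 is free -> place at 5.
290 hashes to 5; 5 taken -> place at 6.
446 hashes to 5; 5,6 taken -> place at 7.
537 hashes to 5; 5,6,7 taken -> place at 8.
30 hashes to 5; 5,6,7,8 taken -> place at 9.
603 hashes to 11; slot 11 is free -> place at 11.
845 hashes to 7; 7,8,9 taken -> place at 10.
Table: [., ., ., ., ., 719, 290, 446, 537, 30, 845, 603, .]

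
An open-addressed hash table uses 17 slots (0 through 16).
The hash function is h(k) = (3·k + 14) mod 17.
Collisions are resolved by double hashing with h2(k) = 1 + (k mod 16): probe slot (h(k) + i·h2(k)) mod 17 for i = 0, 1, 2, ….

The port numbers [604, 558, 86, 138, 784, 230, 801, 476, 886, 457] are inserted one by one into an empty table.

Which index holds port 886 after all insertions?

Insert 604: h=7, slot 7 empty => index 7.
Insert 558: h=5, slot 5 empty => index 5.
Insert 86: h=0, slot 0 empty => index 0.
Insert 138: h=3, slot 3 empty => index 3.
Insert 784: h=3, h2=1, slot 3 occupied => index 4.
Insert 230: h=7, h2=7, slot 7 occupied => index 14.
Insert 801: h=3, h2=2, slots 3,5,7 occupied => index 9.
Insert 476: h=14, h2=13, slot 14 occupied => index 10.
Insert 886: h=3, h2=7, slots 3,10,0,7,14,4 occupied => index 11.
Insert 457: h=8, slot 8 empty => index 8.
Table: [86, -, -, 138, 784, 558, -, 604, 457, 801, 476, 886, -, -, 230, -, -]

11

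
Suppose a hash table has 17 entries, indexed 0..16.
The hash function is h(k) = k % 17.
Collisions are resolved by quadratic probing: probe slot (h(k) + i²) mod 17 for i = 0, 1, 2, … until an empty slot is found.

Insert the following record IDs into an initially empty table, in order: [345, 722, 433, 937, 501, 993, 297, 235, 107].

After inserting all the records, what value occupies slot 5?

345

345: h=5 → slot 5
722: h=8 → slot 8
433: h=8, probe 8,9 → slot 9
937: h=2 → slot 2
501: h=8, probe 8,9,12 → slot 12
993: h=7 → slot 7
297: h=8, probe 8,9,12,0 → slot 0
235: h=14 → slot 14
107: h=5, probe 5,6 → slot 6
Table: [297, -, 937, -, -, 345, 107, 993, 722, 433, -, -, 501, -, 235, -, -]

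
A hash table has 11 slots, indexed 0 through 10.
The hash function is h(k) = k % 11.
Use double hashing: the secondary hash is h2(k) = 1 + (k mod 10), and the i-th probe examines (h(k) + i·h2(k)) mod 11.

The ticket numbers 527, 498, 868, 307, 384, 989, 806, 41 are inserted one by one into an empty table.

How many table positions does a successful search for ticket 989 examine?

2

527: h=10 → slot 10
498: h=3 → slot 3
868: h=10, h2=9, probe 10,8 → slot 8
307: h=10, h2=8, probe 10,7 → slot 7
384: h=10, h2=5, probe 10,4 → slot 4
989: h=10, h2=10, probe 10,9 → slot 9
806: h=3, h2=7, probe 3,10,6 → slot 6
41: h=8, h2=2, probe 8,10,1 → slot 1
Table: [-, 41, -, 498, 384, -, 806, 307, 868, 989, 527]
Lookup 989: h=10, h2=10, probe 10,9 → found at 9.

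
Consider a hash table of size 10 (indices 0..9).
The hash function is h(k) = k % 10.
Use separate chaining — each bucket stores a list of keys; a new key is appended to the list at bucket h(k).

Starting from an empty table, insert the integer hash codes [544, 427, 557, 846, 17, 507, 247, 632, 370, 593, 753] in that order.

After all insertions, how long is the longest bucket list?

Insert 544: h=4, bucket 4 empty -> new chain.
Insert 427: h=7, bucket 7 empty -> new chain.
Insert 557: h=7, bucket 7 nonempty -> append to chain.
Insert 846: h=6, bucket 6 empty -> new chain.
Insert 17: h=7, bucket 7 nonempty -> append to chain.
Insert 507: h=7, bucket 7 nonempty -> append to chain.
Insert 247: h=7, bucket 7 nonempty -> append to chain.
Insert 632: h=2, bucket 2 empty -> new chain.
Insert 370: h=0, bucket 0 empty -> new chain.
Insert 593: h=3, bucket 3 empty -> new chain.
Insert 753: h=3, bucket 3 nonempty -> append to chain.
Final buckets:
0: 370
1: —
2: 632
3: 593 -> 753
4: 544
5: —
6: 846
7: 427 -> 557 -> 17 -> 507 -> 247
8: —
9: —

5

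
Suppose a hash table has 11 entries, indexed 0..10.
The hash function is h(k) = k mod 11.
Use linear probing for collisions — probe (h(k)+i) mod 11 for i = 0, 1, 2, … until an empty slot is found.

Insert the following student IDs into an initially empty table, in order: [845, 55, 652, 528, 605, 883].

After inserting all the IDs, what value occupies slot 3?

652

845: h=9 => slot 9
55: h=0 => slot 0
652: h=3 => slot 3
528: h=0, probe 0,1 => slot 1
605: h=0, probe 0,1,2 => slot 2
883: h=3, probe 3,4 => slot 4
Table: [55, 528, 605, 652, 883, —, —, —, —, 845, —]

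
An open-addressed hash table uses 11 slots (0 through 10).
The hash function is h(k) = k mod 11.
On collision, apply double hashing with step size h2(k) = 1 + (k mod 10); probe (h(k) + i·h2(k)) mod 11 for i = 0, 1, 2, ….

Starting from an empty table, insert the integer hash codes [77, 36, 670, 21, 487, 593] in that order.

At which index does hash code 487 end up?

Insert 77: h=0, slot 0 empty → index 0.
Insert 36: h=3, slot 3 empty → index 3.
Insert 670: h=10, slot 10 empty → index 10.
Insert 21: h=10, h2=2, slot 10 occupied → index 1.
Insert 487: h=3, h2=8, slots 3,0 occupied → index 8.
Insert 593: h=10, h2=4, slots 10,3 occupied → index 7.
Table: [77, 21, -, 36, -, -, -, 593, 487, -, 670]

8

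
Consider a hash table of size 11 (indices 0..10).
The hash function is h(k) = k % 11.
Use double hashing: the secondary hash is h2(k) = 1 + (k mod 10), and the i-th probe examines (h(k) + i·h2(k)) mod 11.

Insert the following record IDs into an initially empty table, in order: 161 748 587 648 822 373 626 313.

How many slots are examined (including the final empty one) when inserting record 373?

2

161 hashes to 7; slot 7 is free -> place at 7.
748 hashes to 0; slot 0 is free -> place at 0.
587 hashes to 4; slot 4 is free -> place at 4.
648 hashes to 10; slot 10 is free -> place at 10.
822 hashes to 8; slot 8 is free -> place at 8.
373 hashes to 10, h2=4; 10 taken -> place at 3.
626 hashes to 10, h2=7; 10 taken -> place at 6.
313 hashes to 5; slot 5 is free -> place at 5.
Table: [748, -, -, 373, 587, 313, 626, 161, 822, -, 648]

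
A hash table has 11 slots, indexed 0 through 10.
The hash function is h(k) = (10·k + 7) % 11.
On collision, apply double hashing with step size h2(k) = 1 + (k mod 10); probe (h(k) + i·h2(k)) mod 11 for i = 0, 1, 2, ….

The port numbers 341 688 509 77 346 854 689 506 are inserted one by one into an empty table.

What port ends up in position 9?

77

Insert 341: h=7, slot 7 empty → index 7.
Insert 688: h=1, slot 1 empty → index 1.
Insert 509: h=4, slot 4 empty → index 4.
Insert 77: h=7, h2=8, slots 7,4,1 occupied → index 9.
Insert 346: h=2, slot 2 empty → index 2.
Insert 854: h=0, slot 0 empty → index 0.
Insert 689: h=0, h2=10, slot 0 occupied → index 10.
Insert 506: h=7, h2=7, slot 7 occupied → index 3.
Table: [854, 688, 346, 506, 509, ., ., 341, ., 77, 689]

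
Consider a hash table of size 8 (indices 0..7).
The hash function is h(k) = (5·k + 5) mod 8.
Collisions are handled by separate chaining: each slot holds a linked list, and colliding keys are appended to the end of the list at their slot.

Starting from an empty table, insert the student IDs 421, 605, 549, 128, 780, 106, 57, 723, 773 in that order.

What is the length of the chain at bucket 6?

421 -> bucket 6
605 -> bucket 6 (collision)
549 -> bucket 6 (collision)
128 -> bucket 5
780 -> bucket 1
106 -> bucket 7
57 -> bucket 2
723 -> bucket 4
773 -> bucket 6 (collision)
Final buckets:
0: .
1: 780
2: 57
3: .
4: 723
5: 128
6: 421 -> 605 -> 549 -> 773
7: 106

4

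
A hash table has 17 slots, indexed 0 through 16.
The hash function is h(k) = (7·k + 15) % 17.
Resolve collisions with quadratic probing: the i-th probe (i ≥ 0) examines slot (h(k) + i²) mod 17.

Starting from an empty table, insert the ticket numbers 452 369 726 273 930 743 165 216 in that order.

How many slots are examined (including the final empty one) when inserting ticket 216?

452 hashes to 0; slot 0 is free -> place at 0.
369 hashes to 14; slot 14 is free -> place at 14.
726 hashes to 14; 14 taken -> place at 15.
273 hashes to 5; slot 5 is free -> place at 5.
930 hashes to 14; 14,15 taken -> place at 1.
743 hashes to 14; 14,15,1 taken -> place at 6.
165 hashes to 14; 14,15,1,6 taken -> place at 13.
216 hashes to 14; 14,15,1,6,13,5 taken -> place at 16.
Table: [452, 930, -, -, -, 273, 743, -, -, -, -, -, -, 165, 369, 726, 216]

7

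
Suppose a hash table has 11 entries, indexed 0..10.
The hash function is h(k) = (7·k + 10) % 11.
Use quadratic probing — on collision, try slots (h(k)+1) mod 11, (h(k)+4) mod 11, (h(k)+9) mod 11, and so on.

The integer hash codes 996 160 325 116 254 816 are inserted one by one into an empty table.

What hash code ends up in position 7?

996 hashes to 8; slot 8 is free → place at 8.
160 hashes to 8; 8 taken → place at 9.
325 hashes to 8; 8,9 taken → place at 1.
116 hashes to 8; 8,9,1 taken → place at 6.
254 hashes to 6; 6 taken → place at 7.
816 hashes to 2; slot 2 is free → place at 2.
Table: [-, 325, 816, -, -, -, 116, 254, 996, 160, -]

254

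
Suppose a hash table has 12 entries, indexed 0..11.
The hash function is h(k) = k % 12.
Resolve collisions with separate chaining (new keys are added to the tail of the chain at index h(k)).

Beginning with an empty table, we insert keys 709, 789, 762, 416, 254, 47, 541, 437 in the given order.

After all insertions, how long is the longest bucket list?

2

Insert 709: h=1, bucket 1 empty -> new chain.
Insert 789: h=9, bucket 9 empty -> new chain.
Insert 762: h=6, bucket 6 empty -> new chain.
Insert 416: h=8, bucket 8 empty -> new chain.
Insert 254: h=2, bucket 2 empty -> new chain.
Insert 47: h=11, bucket 11 empty -> new chain.
Insert 541: h=1, bucket 1 nonempty -> append to chain.
Insert 437: h=5, bucket 5 empty -> new chain.
Final buckets:
0: ∅
1: 709 -> 541
2: 254
3: ∅
4: ∅
5: 437
6: 762
7: ∅
8: 416
9: 789
10: ∅
11: 47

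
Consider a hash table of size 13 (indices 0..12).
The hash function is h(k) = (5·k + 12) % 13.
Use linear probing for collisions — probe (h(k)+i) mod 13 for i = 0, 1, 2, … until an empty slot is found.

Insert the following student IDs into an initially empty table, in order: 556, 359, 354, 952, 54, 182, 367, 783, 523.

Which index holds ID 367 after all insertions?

3

Insert 556: h=10, slot 10 empty -> index 10.
Insert 359: h=0, slot 0 empty -> index 0.
Insert 354: h=1, slot 1 empty -> index 1.
Insert 952: h=1, slot 1 occupied -> index 2.
Insert 54: h=9, slot 9 empty -> index 9.
Insert 182: h=12, slot 12 empty -> index 12.
Insert 367: h=1, slots 1,2 occupied -> index 3.
Insert 783: h=1, slots 1,2,3 occupied -> index 4.
Insert 523: h=1, slots 1,2,3,4 occupied -> index 5.
Table: [359, 354, 952, 367, 783, 523, ∅, ∅, ∅, 54, 556, ∅, 182]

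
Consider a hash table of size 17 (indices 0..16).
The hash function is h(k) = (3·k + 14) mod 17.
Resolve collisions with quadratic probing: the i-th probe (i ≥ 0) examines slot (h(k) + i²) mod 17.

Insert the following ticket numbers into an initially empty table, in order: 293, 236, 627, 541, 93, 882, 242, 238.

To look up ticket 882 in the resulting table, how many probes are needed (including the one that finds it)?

4

293: h=9 -> slot 9
236: h=8 -> slot 8
627: h=8, probe 8,9,12 -> slot 12
541: h=5 -> slot 5
93: h=4 -> slot 4
882: h=8, probe 8,9,12,0 -> slot 0
242: h=9, probe 9,10 -> slot 10
238: h=14 -> slot 14
Table: [882, —, —, —, 93, 541, —, —, 236, 293, 242, —, 627, —, 238, —, —]
Lookup 882: h=8, probe 8,9,12,0 → found at 0.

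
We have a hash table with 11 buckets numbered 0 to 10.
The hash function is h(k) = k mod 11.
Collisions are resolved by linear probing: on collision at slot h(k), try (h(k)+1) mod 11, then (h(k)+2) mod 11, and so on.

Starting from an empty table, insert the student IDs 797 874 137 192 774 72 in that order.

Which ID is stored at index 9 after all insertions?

72

Insert 797: h=5, slot 5 empty -> index 5.
Insert 874: h=5, slot 5 occupied -> index 6.
Insert 137: h=5, slots 5,6 occupied -> index 7.
Insert 192: h=5, slots 5,6,7 occupied -> index 8.
Insert 774: h=4, slot 4 empty -> index 4.
Insert 72: h=6, slots 6,7,8 occupied -> index 9.
Table: [—, —, —, —, 774, 797, 874, 137, 192, 72, —]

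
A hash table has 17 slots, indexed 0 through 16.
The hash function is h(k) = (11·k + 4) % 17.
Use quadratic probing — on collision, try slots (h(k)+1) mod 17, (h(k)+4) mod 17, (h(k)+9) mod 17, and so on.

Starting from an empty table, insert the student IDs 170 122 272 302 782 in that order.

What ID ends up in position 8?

170: h=4 -> slot 4
122: h=3 -> slot 3
272: h=4, probe 4,5 -> slot 5
302: h=11 -> slot 11
782: h=4, probe 4,5,8 -> slot 8
Table: [—, —, —, 122, 170, 272, —, —, 782, —, —, 302, —, —, —, —, —]

782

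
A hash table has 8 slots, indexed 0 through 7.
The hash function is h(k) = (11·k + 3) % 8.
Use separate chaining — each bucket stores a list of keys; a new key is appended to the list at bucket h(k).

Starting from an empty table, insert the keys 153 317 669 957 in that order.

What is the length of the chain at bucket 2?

Insert 153: h=6, bucket 6 empty → new chain.
Insert 317: h=2, bucket 2 empty → new chain.
Insert 669: h=2, bucket 2 nonempty → append to chain.
Insert 957: h=2, bucket 2 nonempty → append to chain.
Final buckets:
0: ∅
1: ∅
2: 317 -> 669 -> 957
3: ∅
4: ∅
5: ∅
6: 153
7: ∅

3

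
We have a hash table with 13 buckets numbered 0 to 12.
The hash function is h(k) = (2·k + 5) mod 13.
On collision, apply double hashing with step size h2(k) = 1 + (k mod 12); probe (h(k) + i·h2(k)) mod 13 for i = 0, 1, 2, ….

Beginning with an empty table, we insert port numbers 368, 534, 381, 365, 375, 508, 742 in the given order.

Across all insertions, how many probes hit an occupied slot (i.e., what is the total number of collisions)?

5

368: h=0 => slot 0
534: h=7 => slot 7
381: h=0, h2=10, probe 0,10 => slot 10
365: h=7, h2=6, probe 7,0,6 => slot 6
375: h=1 => slot 1
508: h=7, h2=5, probe 7,12 => slot 12
742: h=7, h2=11, probe 7,5 => slot 5
Table: [368, 375, ∅, ∅, ∅, 742, 365, 534, ∅, ∅, 381, ∅, 508]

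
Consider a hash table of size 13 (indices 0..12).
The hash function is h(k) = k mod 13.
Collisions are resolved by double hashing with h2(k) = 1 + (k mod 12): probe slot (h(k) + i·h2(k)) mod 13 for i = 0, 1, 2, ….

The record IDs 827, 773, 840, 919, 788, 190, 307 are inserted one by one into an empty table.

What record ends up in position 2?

827 hashes to 8; slot 8 is free -> place at 8.
773 hashes to 6; slot 6 is free -> place at 6.
840 hashes to 8, h2=1; 8 taken -> place at 9.
919 hashes to 9, h2=8; 9 taken -> place at 4.
788 hashes to 8, h2=9; 8,4 taken -> place at 0.
190 hashes to 8, h2=11; 8,6,4 taken -> place at 2.
307 hashes to 8, h2=8; 8 taken -> place at 3.
Table: [788, ∅, 190, 307, 919, ∅, 773, ∅, 827, 840, ∅, ∅, ∅]

190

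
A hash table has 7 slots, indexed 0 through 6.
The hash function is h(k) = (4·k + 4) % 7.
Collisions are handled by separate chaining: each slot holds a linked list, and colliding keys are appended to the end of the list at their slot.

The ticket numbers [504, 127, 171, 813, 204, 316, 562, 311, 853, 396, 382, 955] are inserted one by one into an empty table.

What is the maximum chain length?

4

Insert 504: h=4, bucket 4 empty → new chain.
Insert 127: h=1, bucket 1 empty → new chain.
Insert 171: h=2, bucket 2 empty → new chain.
Insert 813: h=1, bucket 1 nonempty → append to chain.
Insert 204: h=1, bucket 1 nonempty → append to chain.
Insert 316: h=1, bucket 1 nonempty → append to chain.
Insert 562: h=5, bucket 5 empty → new chain.
Insert 311: h=2, bucket 2 nonempty → append to chain.
Insert 853: h=0, bucket 0 empty → new chain.
Insert 396: h=6, bucket 6 empty → new chain.
Insert 382: h=6, bucket 6 nonempty → append to chain.
Insert 955: h=2, bucket 2 nonempty → append to chain.
Final buckets:
0: 853
1: 127 -> 813 -> 204 -> 316
2: 171 -> 311 -> 955
3: -
4: 504
5: 562
6: 396 -> 382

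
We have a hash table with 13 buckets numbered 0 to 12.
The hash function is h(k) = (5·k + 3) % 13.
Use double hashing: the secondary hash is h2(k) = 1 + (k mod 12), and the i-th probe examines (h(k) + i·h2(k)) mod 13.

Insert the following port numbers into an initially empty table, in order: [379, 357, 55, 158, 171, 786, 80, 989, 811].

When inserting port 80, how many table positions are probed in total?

379: h=0 -> slot 0
357: h=7 -> slot 7
55: h=5 -> slot 5
158: h=0, h2=3, probe 0,3 -> slot 3
171: h=0, h2=4, probe 0,4 -> slot 4
786: h=7, h2=7, probe 7,1 -> slot 1
80: h=0, h2=9, probe 0,9 -> slot 9
989: h=8 -> slot 8
811: h=2 -> slot 2
Table: [379, 786, 811, 158, 171, 55, ∅, 357, 989, 80, ∅, ∅, ∅]

2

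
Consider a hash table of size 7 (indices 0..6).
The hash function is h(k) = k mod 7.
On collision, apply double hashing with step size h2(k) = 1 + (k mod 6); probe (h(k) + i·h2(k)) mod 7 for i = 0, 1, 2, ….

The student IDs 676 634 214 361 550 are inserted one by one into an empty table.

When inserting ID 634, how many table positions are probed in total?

676 hashes to 4; slot 4 is free => place at 4.
634 hashes to 4, h2=5; 4 taken => place at 2.
214 hashes to 4, h2=5; 4,2 taken => place at 0.
361 hashes to 4, h2=2; 4 taken => place at 6.
550 hashes to 4, h2=5; 4,2,0 taken => place at 5.
Table: [214, —, 634, —, 676, 550, 361]

2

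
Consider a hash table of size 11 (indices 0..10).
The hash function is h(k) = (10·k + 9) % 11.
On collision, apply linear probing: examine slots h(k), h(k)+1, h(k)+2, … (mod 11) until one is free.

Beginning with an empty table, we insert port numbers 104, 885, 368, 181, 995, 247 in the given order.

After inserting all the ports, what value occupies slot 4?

104

Insert 104: h=4, slot 4 empty → index 4.
Insert 885: h=4, slot 4 occupied → index 5.
Insert 368: h=4, slots 4,5 occupied → index 6.
Insert 181: h=4, slots 4,5,6 occupied → index 7.
Insert 995: h=4, slots 4,5,6,7 occupied → index 8.
Insert 247: h=4, slots 4,5,6,7,8 occupied → index 9.
Table: [_, _, _, _, 104, 885, 368, 181, 995, 247, _]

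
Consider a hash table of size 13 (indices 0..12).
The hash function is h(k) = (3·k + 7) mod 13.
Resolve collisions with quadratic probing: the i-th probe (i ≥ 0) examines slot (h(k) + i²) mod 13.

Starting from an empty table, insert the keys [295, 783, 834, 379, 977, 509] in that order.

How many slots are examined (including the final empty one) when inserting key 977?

3

295: h=8 → slot 8
783: h=3 → slot 3
834: h=0 → slot 0
379: h=0, probe 0,1 → slot 1
977: h=0, probe 0,1,4 → slot 4
509: h=0, probe 0,1,4,9 → slot 9
Table: [834, 379, —, 783, 977, —, —, —, 295, 509, —, —, —]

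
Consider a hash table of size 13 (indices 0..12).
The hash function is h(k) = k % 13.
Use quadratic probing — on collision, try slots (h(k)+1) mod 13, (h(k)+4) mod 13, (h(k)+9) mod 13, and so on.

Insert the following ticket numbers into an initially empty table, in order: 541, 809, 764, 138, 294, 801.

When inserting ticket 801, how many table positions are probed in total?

Insert 541: h=8, slot 8 empty → index 8.
Insert 809: h=3, slot 3 empty → index 3.
Insert 764: h=10, slot 10 empty → index 10.
Insert 138: h=8, slot 8 occupied → index 9.
Insert 294: h=8, slots 8,9 occupied → index 12.
Insert 801: h=8, slots 8,9,12 occupied → index 4.
Table: [_, _, _, 809, 801, _, _, _, 541, 138, 764, _, 294]

4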